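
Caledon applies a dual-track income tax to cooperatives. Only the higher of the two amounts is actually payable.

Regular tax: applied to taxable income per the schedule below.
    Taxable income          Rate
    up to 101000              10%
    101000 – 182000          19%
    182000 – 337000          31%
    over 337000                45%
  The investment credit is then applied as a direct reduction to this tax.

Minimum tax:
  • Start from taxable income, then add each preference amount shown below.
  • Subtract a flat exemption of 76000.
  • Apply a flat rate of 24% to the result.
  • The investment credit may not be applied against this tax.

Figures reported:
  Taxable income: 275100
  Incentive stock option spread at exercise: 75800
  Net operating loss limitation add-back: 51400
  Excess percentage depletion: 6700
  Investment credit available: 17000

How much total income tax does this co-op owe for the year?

Minimum tax:
  Adjusted income: 275100 + 75800 + 51400 + 6700 = 409000
  Less exemption 76000 → base 333000
  333000 × 24% = 79920

Regular tax:
  101000 × 10% = 10100
  81000 × 19% = 15390
  93100 × 31% = 28861
  → 54351
  Less investment credit 17000 → 37351

79920 > 37351, so the minimum tax is the binding amount.

79920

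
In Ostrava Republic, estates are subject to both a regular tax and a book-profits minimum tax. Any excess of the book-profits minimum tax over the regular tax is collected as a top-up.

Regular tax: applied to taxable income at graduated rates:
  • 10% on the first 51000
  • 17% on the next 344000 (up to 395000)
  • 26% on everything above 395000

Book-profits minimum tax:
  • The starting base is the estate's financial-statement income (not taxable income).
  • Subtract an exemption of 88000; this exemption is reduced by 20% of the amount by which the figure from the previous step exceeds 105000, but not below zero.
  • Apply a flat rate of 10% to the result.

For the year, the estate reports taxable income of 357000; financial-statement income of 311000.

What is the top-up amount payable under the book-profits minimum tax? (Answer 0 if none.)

0

Regular tax:
  51000 × 10% = 5100
  306000 × 17% = 52020
  → 57120

Book-profits minimum tax:
  Base (financial-statement income): 311000
  Exemption: 88000 − 20% × (311000 − 105000) = 88000 − 41200 = 46800
  Base: 311000 − 46800 = 264200
  264200 × 10% = 26420

26420 ≤ 57120, so no add-on is due.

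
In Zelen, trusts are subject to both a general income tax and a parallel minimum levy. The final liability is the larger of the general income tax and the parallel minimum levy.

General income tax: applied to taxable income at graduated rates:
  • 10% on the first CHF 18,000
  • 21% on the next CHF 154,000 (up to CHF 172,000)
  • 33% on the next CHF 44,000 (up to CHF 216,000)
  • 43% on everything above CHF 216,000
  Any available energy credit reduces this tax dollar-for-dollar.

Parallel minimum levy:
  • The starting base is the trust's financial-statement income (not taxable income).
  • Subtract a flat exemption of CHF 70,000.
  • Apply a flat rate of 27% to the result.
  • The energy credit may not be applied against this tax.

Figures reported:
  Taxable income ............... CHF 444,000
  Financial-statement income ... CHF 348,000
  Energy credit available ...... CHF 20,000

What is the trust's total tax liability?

CHF 126,700

Parallel minimum levy:
  Base (financial-statement income): CHF 348,000
  Less exemption CHF 70,000 → base CHF 278,000
  CHF 278,000 × 27% = CHF 75,060

General income tax:
  CHF 18,000 × 10% = CHF 1,800
  CHF 154,000 × 21% = CHF 32,340
  CHF 44,000 × 33% = CHF 14,520
  CHF 228,000 × 43% = CHF 98,040
  → CHF 146,700
  Less energy credit CHF 20,000 → CHF 126,700

CHF 126,700 > CHF 75,060, so the general income tax governs.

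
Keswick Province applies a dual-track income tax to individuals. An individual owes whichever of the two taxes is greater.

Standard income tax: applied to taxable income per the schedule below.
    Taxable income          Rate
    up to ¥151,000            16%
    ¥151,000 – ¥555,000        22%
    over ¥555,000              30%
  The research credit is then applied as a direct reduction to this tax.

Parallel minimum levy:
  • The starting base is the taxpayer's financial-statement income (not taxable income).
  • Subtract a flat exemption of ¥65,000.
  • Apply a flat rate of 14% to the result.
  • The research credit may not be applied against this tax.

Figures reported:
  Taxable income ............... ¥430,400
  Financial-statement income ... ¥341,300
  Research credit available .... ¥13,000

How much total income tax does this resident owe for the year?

¥72,628

Parallel minimum levy:
  Base (financial-statement income): ¥341,300
  Less exemption ¥65,000 → base ¥276,300
  ¥276,300 × 14% = ¥38,682

Standard income tax:
  ¥151,000 × 16% = ¥24,160
  ¥279,400 × 22% = ¥61,468
  → ¥85,628
  Less research credit ¥13,000 → ¥72,628

¥72,628 > ¥38,682, so the standard income tax governs.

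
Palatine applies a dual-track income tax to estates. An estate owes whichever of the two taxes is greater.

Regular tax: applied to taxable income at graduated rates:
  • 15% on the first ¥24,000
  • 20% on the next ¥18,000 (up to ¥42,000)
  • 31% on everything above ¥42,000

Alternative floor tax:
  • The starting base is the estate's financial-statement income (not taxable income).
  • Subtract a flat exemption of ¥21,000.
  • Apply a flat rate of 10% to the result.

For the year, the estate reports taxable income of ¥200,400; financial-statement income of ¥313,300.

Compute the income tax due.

Regular tax:
  ¥24,000 × 15% = ¥3,600
  ¥18,000 × 20% = ¥3,600
  ¥158,400 × 31% = ¥49,104
  → ¥56,304

Alternative floor tax:
  Base (financial-statement income): ¥313,300
  Less exemption ¥21,000 → base ¥292,300
  ¥292,300 × 10% = ¥29,230

¥56,304 > ¥29,230, so the regular tax governs.

¥56,304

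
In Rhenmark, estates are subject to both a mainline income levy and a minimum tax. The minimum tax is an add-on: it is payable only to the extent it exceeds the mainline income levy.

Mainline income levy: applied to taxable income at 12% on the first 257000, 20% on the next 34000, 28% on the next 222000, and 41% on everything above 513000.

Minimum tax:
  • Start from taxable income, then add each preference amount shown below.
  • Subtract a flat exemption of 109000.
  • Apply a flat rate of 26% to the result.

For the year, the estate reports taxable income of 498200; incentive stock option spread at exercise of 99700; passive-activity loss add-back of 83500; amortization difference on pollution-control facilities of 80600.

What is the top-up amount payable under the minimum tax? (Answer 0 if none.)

Minimum tax:
  Adjusted income: 498200 + 99700 + 83500 + 80600 = 762000
  Less exemption 109000 → base 653000
  653000 × 26% = 169780

Mainline income levy:
  257000 × 12% = 30840
  34000 × 20% = 6800
  207200 × 28% = 58016
  → 95656

Excess of minimum tax over mainline income levy: 169780 − 95656 = 74124.

74124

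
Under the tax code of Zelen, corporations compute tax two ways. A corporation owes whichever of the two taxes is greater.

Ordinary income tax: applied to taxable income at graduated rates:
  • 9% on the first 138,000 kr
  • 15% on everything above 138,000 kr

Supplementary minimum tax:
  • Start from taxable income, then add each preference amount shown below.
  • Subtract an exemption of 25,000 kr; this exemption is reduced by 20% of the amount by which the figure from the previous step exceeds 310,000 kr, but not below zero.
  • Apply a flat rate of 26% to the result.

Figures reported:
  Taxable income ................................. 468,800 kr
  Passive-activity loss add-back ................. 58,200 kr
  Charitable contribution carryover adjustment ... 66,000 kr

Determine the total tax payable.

154,180 kr

Ordinary income tax:
  138,000 kr × 9% = 12,420 kr
  330,800 kr × 15% = 49,620 kr
  → 62,040 kr

Supplementary minimum tax:
  Adjusted income: 468,800 kr + 58,200 kr + 66,000 kr = 593,000 kr
  Exemption: 20% × (593,000 kr − 310,000 kr) = 56,600 kr ≥ 25,000 kr, so the exemption is fully phased out
  Base: 593,000 kr − 0 kr = 593,000 kr
  593,000 kr × 26% = 154,180 kr

154,180 kr > 62,040 kr, so the supplementary minimum tax is the binding amount.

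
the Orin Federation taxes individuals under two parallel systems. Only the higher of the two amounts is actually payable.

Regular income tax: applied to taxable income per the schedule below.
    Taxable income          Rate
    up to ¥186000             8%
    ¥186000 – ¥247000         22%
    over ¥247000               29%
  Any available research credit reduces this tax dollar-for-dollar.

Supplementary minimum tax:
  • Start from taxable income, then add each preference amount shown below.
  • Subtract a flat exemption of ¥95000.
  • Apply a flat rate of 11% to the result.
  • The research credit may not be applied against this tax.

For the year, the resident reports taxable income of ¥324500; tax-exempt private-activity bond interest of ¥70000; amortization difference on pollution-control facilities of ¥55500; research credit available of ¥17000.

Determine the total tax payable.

Regular income tax:
  ¥186000 × 8% = ¥14880
  ¥61000 × 22% = ¥13420
  ¥77500 × 29% = ¥22475
  → ¥50775
  Less research credit ¥17000 → ¥33775

Supplementary minimum tax:
  Adjusted income: ¥324500 + ¥70000 + ¥55500 = ¥450000
  Less exemption ¥95000 → base ¥355000
  ¥355000 × 11% = ¥39050

¥39050 > ¥33775, so the supplementary minimum tax is the binding amount.

¥39050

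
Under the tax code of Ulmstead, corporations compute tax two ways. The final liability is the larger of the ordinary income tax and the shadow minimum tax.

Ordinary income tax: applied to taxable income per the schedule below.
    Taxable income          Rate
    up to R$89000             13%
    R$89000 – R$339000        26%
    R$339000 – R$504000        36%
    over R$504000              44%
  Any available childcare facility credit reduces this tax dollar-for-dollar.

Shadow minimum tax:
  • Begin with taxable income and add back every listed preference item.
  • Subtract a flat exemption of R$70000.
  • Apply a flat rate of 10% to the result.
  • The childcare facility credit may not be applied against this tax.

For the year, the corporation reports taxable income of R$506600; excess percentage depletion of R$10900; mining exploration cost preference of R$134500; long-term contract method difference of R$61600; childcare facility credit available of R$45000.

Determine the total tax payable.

Ordinary income tax:
  R$89000 × 13% = R$11570
  R$250000 × 26% = R$65000
  R$165000 × 36% = R$59400
  R$2600 × 44% = R$1144
  → R$137114
  Less childcare facility credit R$45000 → R$92114

Shadow minimum tax:
  Adjusted income: R$506600 + R$10900 + R$134500 + R$61600 = R$713600
  Less exemption R$70000 → base R$643600
  R$643600 × 10% = R$64360

R$92114 > R$64360, so the ordinary income tax governs.

R$92114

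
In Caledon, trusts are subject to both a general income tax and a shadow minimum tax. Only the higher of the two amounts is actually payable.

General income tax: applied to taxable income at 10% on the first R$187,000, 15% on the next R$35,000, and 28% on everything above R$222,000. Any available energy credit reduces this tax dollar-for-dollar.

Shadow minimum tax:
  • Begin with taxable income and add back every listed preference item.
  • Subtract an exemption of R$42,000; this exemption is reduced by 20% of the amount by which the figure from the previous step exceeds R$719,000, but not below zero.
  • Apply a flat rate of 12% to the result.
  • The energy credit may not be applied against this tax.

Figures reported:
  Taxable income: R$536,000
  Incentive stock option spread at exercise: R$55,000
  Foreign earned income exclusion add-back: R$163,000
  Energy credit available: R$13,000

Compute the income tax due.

General income tax:
  R$187,000 × 10% = R$18,700
  R$35,000 × 15% = R$5,250
  R$314,000 × 28% = R$87,920
  → R$111,870
  Less energy credit R$13,000 → R$98,870

Shadow minimum tax:
  Adjusted income: R$536,000 + R$55,000 + R$163,000 = R$754,000
  Exemption: R$42,000 − 20% × (R$754,000 − R$719,000) = R$42,000 − R$7,000 = R$35,000
  Base: R$754,000 − R$35,000 = R$719,000
  R$719,000 × 12% = R$86,280

R$98,870 > R$86,280, so the general income tax governs.

R$98,870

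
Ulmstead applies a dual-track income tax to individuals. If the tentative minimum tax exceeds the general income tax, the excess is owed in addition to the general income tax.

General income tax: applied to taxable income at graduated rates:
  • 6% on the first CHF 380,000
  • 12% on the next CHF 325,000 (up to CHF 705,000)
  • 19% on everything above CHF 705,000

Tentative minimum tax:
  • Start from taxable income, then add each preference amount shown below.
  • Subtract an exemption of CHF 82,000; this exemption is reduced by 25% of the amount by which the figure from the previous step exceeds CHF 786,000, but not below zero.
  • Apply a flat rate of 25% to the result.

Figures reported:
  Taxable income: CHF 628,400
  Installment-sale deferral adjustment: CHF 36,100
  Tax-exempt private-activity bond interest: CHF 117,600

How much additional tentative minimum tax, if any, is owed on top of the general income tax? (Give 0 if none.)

General income tax:
  CHF 380,000 × 6% = CHF 22,800
  CHF 248,400 × 12% = CHF 29,808
  → CHF 52,608

Tentative minimum tax:
  Adjusted income: CHF 628,400 + CHF 36,100 + CHF 117,600 = CHF 782,100
  Exemption: CHF 782,100 ≤ CHF 786,000, so full CHF 82,000 applies
  Base: CHF 782,100 − CHF 82,000 = CHF 700,100
  CHF 700,100 × 25% = CHF 175,025

Excess of tentative minimum tax over general income tax: CHF 175,025 − CHF 52,608 = CHF 122,417.

CHF 122,417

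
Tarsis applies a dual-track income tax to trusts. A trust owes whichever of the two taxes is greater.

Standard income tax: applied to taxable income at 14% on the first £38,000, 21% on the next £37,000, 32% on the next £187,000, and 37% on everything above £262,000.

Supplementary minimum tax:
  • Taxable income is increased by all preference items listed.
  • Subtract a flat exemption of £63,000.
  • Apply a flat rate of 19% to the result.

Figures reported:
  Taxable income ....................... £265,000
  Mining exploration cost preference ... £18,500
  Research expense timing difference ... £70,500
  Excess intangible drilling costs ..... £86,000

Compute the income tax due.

Supplementary minimum tax:
  Adjusted income: £265,000 + £18,500 + £70,500 + £86,000 = £440,000
  Less exemption £63,000 → base £377,000
  £377,000 × 19% = £71,630

Standard income tax:
  £38,000 × 14% = £5,320
  £37,000 × 21% = £7,770
  £187,000 × 32% = £59,840
  £3,000 × 37% = £1,110
  → £74,040

£74,040 > £71,630, so the standard income tax governs.

£74,040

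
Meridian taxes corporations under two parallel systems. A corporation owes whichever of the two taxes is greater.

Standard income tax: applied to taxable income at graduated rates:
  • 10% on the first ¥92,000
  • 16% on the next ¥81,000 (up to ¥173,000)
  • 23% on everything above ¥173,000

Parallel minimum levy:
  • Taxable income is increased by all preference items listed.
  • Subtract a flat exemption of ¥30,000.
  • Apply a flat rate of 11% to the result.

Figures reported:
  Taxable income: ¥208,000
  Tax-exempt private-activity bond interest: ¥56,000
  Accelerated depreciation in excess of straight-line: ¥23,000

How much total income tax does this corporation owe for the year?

Parallel minimum levy:
  Adjusted income: ¥208,000 + ¥56,000 + ¥23,000 = ¥287,000
  Less exemption ¥30,000 → base ¥257,000
  ¥257,000 × 11% = ¥28,270

Standard income tax:
  ¥92,000 × 10% = ¥9,200
  ¥81,000 × 16% = ¥12,960
  ¥35,000 × 23% = ¥8,050
  → ¥30,210

¥30,210 > ¥28,270, so the standard income tax governs.

¥30,210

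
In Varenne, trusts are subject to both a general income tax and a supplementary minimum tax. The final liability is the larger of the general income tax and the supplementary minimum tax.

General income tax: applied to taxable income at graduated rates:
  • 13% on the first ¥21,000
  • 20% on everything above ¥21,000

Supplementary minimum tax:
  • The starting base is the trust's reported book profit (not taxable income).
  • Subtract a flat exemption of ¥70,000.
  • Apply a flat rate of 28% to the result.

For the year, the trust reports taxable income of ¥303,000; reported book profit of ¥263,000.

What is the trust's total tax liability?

¥59,130

Supplementary minimum tax:
  Base (reported book profit): ¥263,000
  Less exemption ¥70,000 → base ¥193,000
  ¥193,000 × 28% = ¥54,040

General income tax:
  ¥21,000 × 13% = ¥2,730
  ¥282,000 × 20% = ¥56,400
  → ¥59,130

¥59,130 > ¥54,040, so the general income tax governs.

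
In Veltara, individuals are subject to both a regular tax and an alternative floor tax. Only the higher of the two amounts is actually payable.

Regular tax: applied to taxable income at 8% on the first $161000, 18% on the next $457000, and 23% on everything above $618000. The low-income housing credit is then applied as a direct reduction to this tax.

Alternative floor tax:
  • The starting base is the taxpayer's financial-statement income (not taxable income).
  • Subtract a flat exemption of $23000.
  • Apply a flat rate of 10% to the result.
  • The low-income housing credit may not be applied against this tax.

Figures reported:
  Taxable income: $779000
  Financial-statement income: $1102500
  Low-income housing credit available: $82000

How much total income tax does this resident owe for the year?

$107950

Alternative floor tax:
  Base (financial-statement income): $1102500
  Less exemption $23000 → base $1079500
  $1079500 × 10% = $107950

Regular tax:
  $161000 × 8% = $12880
  $457000 × 18% = $82260
  $161000 × 23% = $37030
  → $132170
  Less low-income housing credit $82000 → $50170

$107950 > $50170, so the alternative floor tax is the binding amount.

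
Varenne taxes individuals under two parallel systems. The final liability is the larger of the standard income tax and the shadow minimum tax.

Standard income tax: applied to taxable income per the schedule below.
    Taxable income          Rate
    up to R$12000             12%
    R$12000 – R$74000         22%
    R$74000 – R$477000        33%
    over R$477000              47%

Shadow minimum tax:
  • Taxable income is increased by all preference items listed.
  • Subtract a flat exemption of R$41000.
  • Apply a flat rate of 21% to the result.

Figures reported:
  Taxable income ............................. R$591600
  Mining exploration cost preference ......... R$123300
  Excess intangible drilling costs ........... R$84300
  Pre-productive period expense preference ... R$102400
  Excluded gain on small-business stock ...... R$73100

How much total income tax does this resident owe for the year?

Standard income tax:
  R$12000 × 12% = R$1440
  R$62000 × 22% = R$13640
  R$403000 × 33% = R$132990
  R$114600 × 47% = R$53862
  → R$201932

Shadow minimum tax:
  Adjusted income: R$591600 + R$123300 + R$84300 + R$102400 + R$73100 = R$974700
  Less exemption R$41000 → base R$933700
  R$933700 × 21% = R$196077

R$201932 > R$196077, so the standard income tax governs.

R$201932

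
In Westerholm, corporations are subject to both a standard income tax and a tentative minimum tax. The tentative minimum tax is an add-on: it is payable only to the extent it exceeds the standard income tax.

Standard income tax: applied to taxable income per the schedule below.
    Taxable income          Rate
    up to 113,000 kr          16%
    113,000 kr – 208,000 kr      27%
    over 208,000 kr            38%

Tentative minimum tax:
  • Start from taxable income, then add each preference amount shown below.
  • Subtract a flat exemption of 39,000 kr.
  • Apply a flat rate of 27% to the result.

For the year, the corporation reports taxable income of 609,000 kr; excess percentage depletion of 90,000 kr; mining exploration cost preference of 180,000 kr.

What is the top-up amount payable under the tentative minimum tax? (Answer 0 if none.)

Standard income tax:
  113,000 kr × 16% = 18,080 kr
  95,000 kr × 27% = 25,650 kr
  401,000 kr × 38% = 152,380 kr
  → 196,110 kr

Tentative minimum tax:
  Adjusted income: 609,000 kr + 90,000 kr + 180,000 kr = 879,000 kr
  Less exemption 39,000 kr → base 840,000 kr
  840,000 kr × 27% = 226,800 kr

Excess of tentative minimum tax over standard income tax: 226,800 kr − 196,110 kr = 30,690 kr.

30,690 kr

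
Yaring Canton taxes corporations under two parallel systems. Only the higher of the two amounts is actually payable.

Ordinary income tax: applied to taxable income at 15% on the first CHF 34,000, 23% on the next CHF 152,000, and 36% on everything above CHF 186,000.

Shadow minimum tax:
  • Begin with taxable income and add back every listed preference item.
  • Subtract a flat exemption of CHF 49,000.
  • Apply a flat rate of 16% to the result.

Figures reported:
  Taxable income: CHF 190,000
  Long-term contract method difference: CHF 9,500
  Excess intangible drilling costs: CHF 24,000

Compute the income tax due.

Ordinary income tax:
  CHF 34,000 × 15% = CHF 5,100
  CHF 152,000 × 23% = CHF 34,960
  CHF 4,000 × 36% = CHF 1,440
  → CHF 41,500

Shadow minimum tax:
  Adjusted income: CHF 190,000 + CHF 9,500 + CHF 24,000 = CHF 223,500
  Less exemption CHF 49,000 → base CHF 174,500
  CHF 174,500 × 16% = CHF 27,920

CHF 41,500 > CHF 27,920, so the ordinary income tax governs.

CHF 41,500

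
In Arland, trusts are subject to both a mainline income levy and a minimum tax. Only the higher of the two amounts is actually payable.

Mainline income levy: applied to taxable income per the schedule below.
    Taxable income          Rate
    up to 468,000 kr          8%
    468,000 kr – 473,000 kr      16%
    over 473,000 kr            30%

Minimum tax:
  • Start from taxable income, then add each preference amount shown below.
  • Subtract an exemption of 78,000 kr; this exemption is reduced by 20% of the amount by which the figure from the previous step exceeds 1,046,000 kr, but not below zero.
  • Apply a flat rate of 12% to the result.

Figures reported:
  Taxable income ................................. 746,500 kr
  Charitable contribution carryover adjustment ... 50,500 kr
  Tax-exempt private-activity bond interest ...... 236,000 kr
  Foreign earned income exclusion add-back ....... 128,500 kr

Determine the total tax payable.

Minimum tax:
  Adjusted income: 746,500 kr + 50,500 kr + 236,000 kr + 128,500 kr = 1,161,500 kr
  Exemption: 78,000 kr − 20% × (1,161,500 kr − 1,046,000 kr) = 78,000 kr − 23,100 kr = 54,900 kr
  Base: 1,161,500 kr − 54,900 kr = 1,106,600 kr
  1,106,600 kr × 12% = 132,792 kr

Mainline income levy:
  468,000 kr × 8% = 37,440 kr
  5,000 kr × 16% = 800 kr
  273,500 kr × 30% = 82,050 kr
  → 120,290 kr

132,792 kr > 120,290 kr, so the minimum tax is the binding amount.

132,792 kr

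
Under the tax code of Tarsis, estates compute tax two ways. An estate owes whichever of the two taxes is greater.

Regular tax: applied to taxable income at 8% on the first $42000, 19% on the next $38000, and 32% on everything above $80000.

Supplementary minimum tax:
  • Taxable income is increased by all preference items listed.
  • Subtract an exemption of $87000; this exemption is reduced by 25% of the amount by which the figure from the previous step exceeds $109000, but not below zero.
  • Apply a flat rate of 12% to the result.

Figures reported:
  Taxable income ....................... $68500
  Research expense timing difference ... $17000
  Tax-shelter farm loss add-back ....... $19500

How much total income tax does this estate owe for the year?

Supplementary minimum tax:
  Adjusted income: $68500 + $17000 + $19500 = $105000
  Exemption: $105000 ≤ $109000, so full $87000 applies
  Base: $105000 − $87000 = $18000
  $18000 × 12% = $2160

Regular tax:
  $42000 × 8% = $3360
  $26500 × 19% = $5035
  → $8395

$8395 > $2160, so the regular tax governs.

$8395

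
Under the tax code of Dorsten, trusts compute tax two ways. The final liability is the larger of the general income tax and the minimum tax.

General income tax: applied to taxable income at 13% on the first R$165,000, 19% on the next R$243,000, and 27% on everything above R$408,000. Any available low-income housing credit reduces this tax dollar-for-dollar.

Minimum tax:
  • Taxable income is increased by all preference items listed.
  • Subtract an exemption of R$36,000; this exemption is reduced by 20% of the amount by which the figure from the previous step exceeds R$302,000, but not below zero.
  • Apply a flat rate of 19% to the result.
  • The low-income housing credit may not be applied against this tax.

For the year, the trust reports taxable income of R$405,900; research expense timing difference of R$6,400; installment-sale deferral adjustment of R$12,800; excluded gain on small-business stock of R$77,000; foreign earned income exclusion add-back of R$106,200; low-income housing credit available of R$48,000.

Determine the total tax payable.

Minimum tax:
  Adjusted income: R$405,900 + R$6,400 + R$12,800 + R$77,000 + R$106,200 = R$608,300
  Exemption: 20% × (R$608,300 − R$302,000) = R$61,260 ≥ R$36,000, so the exemption is fully phased out
  Base: R$608,300 − R$0 = R$608,300
  R$608,300 × 19% = R$115,577

General income tax:
  R$165,000 × 13% = R$21,450
  R$240,900 × 19% = R$45,771
  → R$67,221
  Less low-income housing credit R$48,000 → R$19,221

R$115,577 > R$19,221, so the minimum tax is the binding amount.

R$115,577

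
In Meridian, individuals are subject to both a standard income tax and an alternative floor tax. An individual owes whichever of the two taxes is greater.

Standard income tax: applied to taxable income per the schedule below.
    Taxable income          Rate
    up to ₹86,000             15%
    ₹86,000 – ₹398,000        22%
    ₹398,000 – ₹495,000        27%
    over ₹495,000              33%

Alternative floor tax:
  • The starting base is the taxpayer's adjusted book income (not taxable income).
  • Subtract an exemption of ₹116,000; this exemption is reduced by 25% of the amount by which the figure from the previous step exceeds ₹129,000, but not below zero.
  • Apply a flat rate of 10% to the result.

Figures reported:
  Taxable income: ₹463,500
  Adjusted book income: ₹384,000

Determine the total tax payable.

Alternative floor tax:
  Base (adjusted book income): ₹384,000
  Exemption: ₹116,000 − 25% × (₹384,000 − ₹129,000) = ₹116,000 − ₹63,750 = ₹52,250
  Base: ₹384,000 − ₹52,250 = ₹331,750
  ₹331,750 × 10% = ₹33,175

Standard income tax:
  ₹86,000 × 15% = ₹12,900
  ₹312,000 × 22% = ₹68,640
  ₹65,500 × 27% = ₹17,685
  → ₹99,225

₹99,225 > ₹33,175, so the standard income tax governs.

₹99,225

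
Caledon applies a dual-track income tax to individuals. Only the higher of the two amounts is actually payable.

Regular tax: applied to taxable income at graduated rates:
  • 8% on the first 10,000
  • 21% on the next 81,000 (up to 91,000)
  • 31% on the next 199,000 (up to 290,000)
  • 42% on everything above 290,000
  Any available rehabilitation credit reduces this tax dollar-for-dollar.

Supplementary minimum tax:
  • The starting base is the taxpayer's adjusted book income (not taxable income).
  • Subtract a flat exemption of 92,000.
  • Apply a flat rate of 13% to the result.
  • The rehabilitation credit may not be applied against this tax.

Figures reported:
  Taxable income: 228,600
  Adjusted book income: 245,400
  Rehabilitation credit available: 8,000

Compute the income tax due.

52,466

Regular tax:
  10,000 × 8% = 800
  81,000 × 21% = 17,010
  137,600 × 31% = 42,656
  → 60,466
  Less rehabilitation credit 8,000 → 52,466

Supplementary minimum tax:
  Base (adjusted book income): 245,400
  Less exemption 92,000 → base 153,400
  153,400 × 13% = 19,942

52,466 > 19,942, so the regular tax governs.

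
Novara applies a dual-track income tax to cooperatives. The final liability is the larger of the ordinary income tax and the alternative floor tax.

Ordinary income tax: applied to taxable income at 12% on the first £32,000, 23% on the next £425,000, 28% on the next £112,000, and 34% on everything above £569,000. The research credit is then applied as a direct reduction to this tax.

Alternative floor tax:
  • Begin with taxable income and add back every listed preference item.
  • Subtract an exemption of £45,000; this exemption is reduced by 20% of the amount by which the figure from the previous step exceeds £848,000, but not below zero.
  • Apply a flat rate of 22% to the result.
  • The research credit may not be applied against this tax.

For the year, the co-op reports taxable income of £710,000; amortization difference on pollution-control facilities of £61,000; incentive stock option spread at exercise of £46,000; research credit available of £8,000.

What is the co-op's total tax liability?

Ordinary income tax:
  £32,000 × 12% = £3,840
  £425,000 × 23% = £97,750
  £112,000 × 28% = £31,360
  £141,000 × 34% = £47,940
  → £180,890
  Less research credit £8,000 → £172,890

Alternative floor tax:
  Adjusted income: £710,000 + £61,000 + £46,000 = £817,000
  Exemption: £817,000 ≤ £848,000, so full £45,000 applies
  Base: £817,000 − £45,000 = £772,000
  £772,000 × 22% = £169,840

£172,890 > £169,840, so the ordinary income tax governs.

£172,890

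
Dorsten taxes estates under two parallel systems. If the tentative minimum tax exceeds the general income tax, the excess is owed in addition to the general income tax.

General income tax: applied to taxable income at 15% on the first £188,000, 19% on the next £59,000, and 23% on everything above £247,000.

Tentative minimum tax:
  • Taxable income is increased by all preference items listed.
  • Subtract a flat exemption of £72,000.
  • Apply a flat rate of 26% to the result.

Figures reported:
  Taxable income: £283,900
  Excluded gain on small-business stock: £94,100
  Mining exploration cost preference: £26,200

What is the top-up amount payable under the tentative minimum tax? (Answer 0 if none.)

£38,475

Tentative minimum tax:
  Adjusted income: £283,900 + £94,100 + £26,200 = £404,200
  Less exemption £72,000 → base £332,200
  £332,200 × 26% = £86,372

General income tax:
  £188,000 × 15% = £28,200
  £59,000 × 19% = £11,210
  £36,900 × 23% = £8,487
  → £47,897

Excess of tentative minimum tax over general income tax: £86,372 − £47,897 = £38,475.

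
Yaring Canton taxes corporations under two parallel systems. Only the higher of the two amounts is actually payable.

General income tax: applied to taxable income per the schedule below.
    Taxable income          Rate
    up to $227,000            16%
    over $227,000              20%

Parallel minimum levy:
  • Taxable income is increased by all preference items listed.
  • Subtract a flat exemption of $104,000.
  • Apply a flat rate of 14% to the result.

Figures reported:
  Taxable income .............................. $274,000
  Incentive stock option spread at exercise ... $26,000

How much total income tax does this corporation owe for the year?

$45,720

General income tax:
  $227,000 × 16% = $36,320
  $47,000 × 20% = $9,400
  → $45,720

Parallel minimum levy:
  Adjusted income: $274,000 + $26,000 = $300,000
  Less exemption $104,000 → base $196,000
  $196,000 × 14% = $27,440

$45,720 > $27,440, so the general income tax governs.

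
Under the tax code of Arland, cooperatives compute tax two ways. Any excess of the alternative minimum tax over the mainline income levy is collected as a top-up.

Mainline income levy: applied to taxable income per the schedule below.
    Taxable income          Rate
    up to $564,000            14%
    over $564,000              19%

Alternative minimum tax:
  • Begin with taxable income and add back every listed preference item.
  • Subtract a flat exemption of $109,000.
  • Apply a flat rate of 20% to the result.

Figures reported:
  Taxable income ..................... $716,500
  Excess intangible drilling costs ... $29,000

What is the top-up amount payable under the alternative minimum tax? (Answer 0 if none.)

Alternative minimum tax:
  Adjusted income: $716,500 + $29,000 = $745,500
  Less exemption $109,000 → base $636,500
  $636,500 × 20% = $127,300

Mainline income levy:
  $564,000 × 14% = $78,960
  $152,500 × 19% = $28,975
  → $107,935

Excess of alternative minimum tax over mainline income levy: $127,300 − $107,935 = $19,365.

$19,365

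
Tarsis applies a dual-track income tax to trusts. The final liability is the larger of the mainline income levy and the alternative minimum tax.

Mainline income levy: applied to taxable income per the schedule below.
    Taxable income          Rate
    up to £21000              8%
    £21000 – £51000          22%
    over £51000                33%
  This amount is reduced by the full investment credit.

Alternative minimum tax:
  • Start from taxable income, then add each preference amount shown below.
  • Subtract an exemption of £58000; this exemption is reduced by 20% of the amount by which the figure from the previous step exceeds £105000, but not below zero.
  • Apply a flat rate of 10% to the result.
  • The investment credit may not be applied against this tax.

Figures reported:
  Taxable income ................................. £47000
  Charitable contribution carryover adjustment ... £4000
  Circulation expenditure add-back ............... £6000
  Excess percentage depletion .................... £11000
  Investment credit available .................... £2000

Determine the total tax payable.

Mainline income levy:
  £21000 × 8% = £1680
  £26000 × 22% = £5720
  → £7400
  Less investment credit £2000 → £5400

Alternative minimum tax:
  Adjusted income: £47000 + £4000 + £6000 + £11000 = £68000
  Exemption: £68000 ≤ £105000, so full £58000 applies
  Base: £68000 − £58000 = £10000
  £10000 × 10% = £1000

£5400 > £1000, so the mainline income levy governs.

£5400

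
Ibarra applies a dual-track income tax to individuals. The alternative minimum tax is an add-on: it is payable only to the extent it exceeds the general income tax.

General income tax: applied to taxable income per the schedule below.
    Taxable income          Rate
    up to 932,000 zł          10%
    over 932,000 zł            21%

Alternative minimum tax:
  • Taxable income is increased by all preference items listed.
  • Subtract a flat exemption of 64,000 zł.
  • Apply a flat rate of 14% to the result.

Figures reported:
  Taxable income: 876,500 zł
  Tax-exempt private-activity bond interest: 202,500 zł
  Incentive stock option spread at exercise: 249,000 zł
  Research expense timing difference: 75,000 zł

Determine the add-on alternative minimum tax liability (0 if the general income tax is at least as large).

General income tax:
  876,500 zł × 10% = 87,650 zł

Alternative minimum tax:
  Adjusted income: 876,500 zł + 202,500 zł + 249,000 zł + 75,000 zł = 1,403,000 zł
  Less exemption 64,000 zł → base 1,339,000 zł
  1,339,000 zł × 14% = 187,460 zł

Excess of alternative minimum tax over general income tax: 187,460 zł − 87,650 zł = 99,810 zł.

99,810 zł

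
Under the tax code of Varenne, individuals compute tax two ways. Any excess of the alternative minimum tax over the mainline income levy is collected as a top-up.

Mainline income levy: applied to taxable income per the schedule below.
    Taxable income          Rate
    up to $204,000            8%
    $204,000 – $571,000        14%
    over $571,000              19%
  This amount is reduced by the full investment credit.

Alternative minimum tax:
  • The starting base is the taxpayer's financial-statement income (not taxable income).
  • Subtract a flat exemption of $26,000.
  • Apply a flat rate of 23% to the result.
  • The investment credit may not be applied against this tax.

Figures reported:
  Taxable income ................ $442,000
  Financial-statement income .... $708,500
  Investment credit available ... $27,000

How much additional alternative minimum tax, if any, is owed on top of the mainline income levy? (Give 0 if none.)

$134,335

Alternative minimum tax:
  Base (financial-statement income): $708,500
  Less exemption $26,000 → base $682,500
  $682,500 × 23% = $156,975

Mainline income levy:
  $204,000 × 8% = $16,320
  $238,000 × 14% = $33,320
  → $49,640
  Less investment credit $27,000 → $22,640

Excess of alternative minimum tax over mainline income levy: $156,975 − $22,640 = $134,335.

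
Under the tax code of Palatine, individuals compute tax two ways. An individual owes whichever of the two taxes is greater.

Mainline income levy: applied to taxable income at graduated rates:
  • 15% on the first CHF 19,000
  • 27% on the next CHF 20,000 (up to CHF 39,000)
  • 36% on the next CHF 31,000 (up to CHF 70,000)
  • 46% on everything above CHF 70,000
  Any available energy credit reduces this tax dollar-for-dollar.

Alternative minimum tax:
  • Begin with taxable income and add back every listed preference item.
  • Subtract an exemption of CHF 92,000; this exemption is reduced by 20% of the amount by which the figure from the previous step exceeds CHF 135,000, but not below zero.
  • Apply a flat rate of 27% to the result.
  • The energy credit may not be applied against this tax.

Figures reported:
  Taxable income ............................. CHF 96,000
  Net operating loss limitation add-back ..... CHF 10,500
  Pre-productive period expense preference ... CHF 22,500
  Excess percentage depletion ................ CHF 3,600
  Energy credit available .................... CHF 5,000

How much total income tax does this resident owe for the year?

Mainline income levy:
  CHF 19,000 × 15% = CHF 2,850
  CHF 20,000 × 27% = CHF 5,400
  CHF 31,000 × 36% = CHF 11,160
  CHF 26,000 × 46% = CHF 11,960
  → CHF 31,370
  Less energy credit CHF 5,000 → CHF 26,370

Alternative minimum tax:
  Adjusted income: CHF 96,000 + CHF 10,500 + CHF 22,500 + CHF 3,600 = CHF 132,600
  Exemption: CHF 132,600 ≤ CHF 135,000, so full CHF 92,000 applies
  Base: CHF 132,600 − CHF 92,000 = CHF 40,600
  CHF 40,600 × 27% = CHF 10,962

CHF 26,370 > CHF 10,962, so the mainline income levy governs.

CHF 26,370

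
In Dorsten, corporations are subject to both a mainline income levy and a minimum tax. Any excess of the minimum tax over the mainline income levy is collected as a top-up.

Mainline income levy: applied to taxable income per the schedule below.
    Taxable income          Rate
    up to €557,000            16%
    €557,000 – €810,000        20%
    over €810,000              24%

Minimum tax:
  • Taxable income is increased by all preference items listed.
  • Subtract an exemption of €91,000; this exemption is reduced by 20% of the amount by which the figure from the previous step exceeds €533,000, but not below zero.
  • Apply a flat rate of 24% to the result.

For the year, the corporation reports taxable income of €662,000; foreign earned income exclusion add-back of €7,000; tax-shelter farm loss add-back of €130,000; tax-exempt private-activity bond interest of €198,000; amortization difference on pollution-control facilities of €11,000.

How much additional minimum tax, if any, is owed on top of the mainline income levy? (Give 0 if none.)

€131,800

Minimum tax:
  Adjusted income: €662,000 + €7,000 + €130,000 + €198,000 + €11,000 = €1,008,000
  Exemption: 20% × (€1,008,000 − €533,000) = €95,000 ≥ €91,000, so the exemption is fully phased out
  Base: €1,008,000 − €0 = €1,008,000
  €1,008,000 × 24% = €241,920

Mainline income levy:
  €557,000 × 16% = €89,120
  €105,000 × 20% = €21,000
  → €110,120

Excess of minimum tax over mainline income levy: €241,920 − €110,120 = €131,800.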